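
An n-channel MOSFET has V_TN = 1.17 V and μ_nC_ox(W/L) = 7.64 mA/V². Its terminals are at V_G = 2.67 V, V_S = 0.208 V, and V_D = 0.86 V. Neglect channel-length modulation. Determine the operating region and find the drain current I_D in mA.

Triode; I_D = 4.81 mA

V_GS = V_G − V_S = 2.67 − 0.208 = 2.46 V; V_DS = V_D − V_S = 0.86 − 0.208 = 0.652 V.
V_ov = V_GS − V_TN = 2.46 − 1.17 = 1.29 V.
Since V_DS = 0.652 V < V_ov = 1.29 V, the device is in the triode region.
I_D = k_n [V_ov · V_DS − ½ V_DS²] = 7.64 × [1.29 × 0.652 − 0.5 × 0.652²] = 4.81 mA.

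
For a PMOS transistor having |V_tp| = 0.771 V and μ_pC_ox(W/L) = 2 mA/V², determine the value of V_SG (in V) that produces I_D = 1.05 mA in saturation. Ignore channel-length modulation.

In saturation I_D = ½ k_p (V_SG − |V_tp|)², so V_SG − |V_tp| = √(2 I_D / k_p) = √(2 × 1.05 / 2) = 1.02 V.
V_SG = 0.771 + 1.02 = 1.8 V.

V_SG = 1.80 V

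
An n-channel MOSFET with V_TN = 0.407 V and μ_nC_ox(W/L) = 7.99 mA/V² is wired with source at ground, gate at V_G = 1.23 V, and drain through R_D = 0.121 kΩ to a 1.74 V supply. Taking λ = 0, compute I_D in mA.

V_GS = V_G = 1.23 V, so V_ov = 1.23 − 0.407 = 0.823 V.
Assume saturation: I_D = ½ k_n V_ov² = 0.5 × 7.99 × 0.823² = 2.71 mA, giving V_DS = V_DD − I_D R_D = 1.74 − 2.71 × 0.121 = 1.41 V.
V_DS = 1.41 V ≥ V_ov = 0.823 V, confirming saturation.

I_D = 2.71 mA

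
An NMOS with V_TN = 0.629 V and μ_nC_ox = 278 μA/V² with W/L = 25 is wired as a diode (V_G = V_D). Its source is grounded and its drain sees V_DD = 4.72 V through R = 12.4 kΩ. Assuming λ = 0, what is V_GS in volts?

V_GS = 0.926 V

With gate tied to drain, V_GS = V_DS ≥ V_GS − V_TN, so the device is in saturation.
k_n = μ_nC_ox · (W/L) = 6.95 mA/V².
KCL at the drain: ½ k_n (V_GS − V_TN)² = (V_DD − V_GS)/R.
Let x = V_GS − 0.629. Then 43.1 x² + x − 4.091 = 0, giving x = 0.297 V (positive root), so V_GS = 0.926 V.
I_D = (V_DD − V_GS)/R = (4.72 − 0.926) / 12.4 = 0.306 mA.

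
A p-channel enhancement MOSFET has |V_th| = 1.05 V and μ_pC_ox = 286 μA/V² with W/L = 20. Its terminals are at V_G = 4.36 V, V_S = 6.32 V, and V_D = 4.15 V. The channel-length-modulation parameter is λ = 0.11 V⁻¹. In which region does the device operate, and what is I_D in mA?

Saturation; I_D = 2.93 mA

V_SG = V_S − V_G = 6.32 − 4.36 = 1.96 V; V_SD = V_S − V_D = 6.32 − 4.15 = 2.17 V.
k_p = μ_pC_ox · (W/L) = 5.72 mA/V².
V_ov = V_SG − |V_th| = 1.96 − 1.05 = 0.91 V.
Since V_SD = 2.17 V ≥ V_ov = 0.91 V, the device is in saturation.
I_D = ½ k_p V_ov² (1 + λ V_SD) = 0.5 × 5.72 × 0.91² × (1 + 0.11 × 2.17) = 2.93 mA.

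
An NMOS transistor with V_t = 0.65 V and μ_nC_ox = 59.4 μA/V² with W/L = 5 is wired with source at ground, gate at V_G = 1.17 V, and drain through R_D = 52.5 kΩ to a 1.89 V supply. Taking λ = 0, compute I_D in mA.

V_GS = V_G = 1.17 V, so V_ov = 1.17 − 0.65 = 0.52 V.
k_n = μ_nC_ox · (W/L) = 0.297 mA/V².
Assume saturation: I_D = ½ k_n V_ov² = 0.5 × 0.297 × 0.52² = 0.0402 mA, giving V_DS = V_DD − I_D R_D = 1.89 − 0.0402 × 52.5 = -0.218 V.
But -0.218 V < V_ov = 0.52 V, so the device is actually in triode.
In triode I_D = k_n[V_ov V_DS − ½ V_DS²] and I_D = (V_DD − V_DS)/R_D. Equating: 7.8 V_DS² − 9.108 V_DS + 1.89 = 0, giving V_DS = 0.27 V (the root below V_ov).
I_D = (1.89 − 0.27) / 52.5 = 0.0309 mA.

I_D = 0.0309 mA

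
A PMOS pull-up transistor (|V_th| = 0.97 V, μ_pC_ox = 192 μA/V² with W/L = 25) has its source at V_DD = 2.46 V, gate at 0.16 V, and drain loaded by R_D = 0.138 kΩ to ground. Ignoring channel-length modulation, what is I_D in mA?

V_SG = V_DD − V_G = 2.46 − 0.16 = 2.3 V, so V_ov = 2.3 − 0.97 = 1.33 V.
k_p = μ_pC_ox · (W/L) = 4.8 mA/V².
Assume saturation: I_D = ½ k_p V_ov² = 0.5 × 4.8 × 1.33² = 4.25 mA, giving V_SD = V_DD − I_D R_D = 2.46 − 4.25 × 0.138 = 1.87 V.
V_SD = 1.87 V ≥ V_ov = 1.33 V, confirming saturation.

I_D = 4.25 mA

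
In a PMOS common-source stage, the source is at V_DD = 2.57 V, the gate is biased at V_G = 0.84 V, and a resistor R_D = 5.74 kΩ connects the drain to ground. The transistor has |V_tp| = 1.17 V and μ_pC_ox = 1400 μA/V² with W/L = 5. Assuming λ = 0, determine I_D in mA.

I_D = 0.426 mA

V_SG = V_DD − V_G = 2.57 − 0.84 = 1.73 V, so V_ov = 1.73 − 1.17 = 0.56 V.
k_p = μ_pC_ox · (W/L) = 7 mA/V².
Assume saturation: I_D = ½ k_p V_ov² = 0.5 × 7 × 0.56² = 1.1 mA, giving V_SD = V_DD − I_D R_D = 2.57 − 1.1 × 5.74 = -3.73 V.
But -3.73 V < V_ov = 0.56 V, so the device is actually in triode.
In triode I_D = k_p[V_ov V_SD − ½ V_SD²] and I_D = (V_DD − V_SD)/R_D. Equating: 20.1 V_SD² − 23.5 V_SD + 2.57 = 0, giving V_SD = 0.122 V (the root below V_ov).
I_D = (2.57 − 0.122) / 5.74 = 0.426 mA.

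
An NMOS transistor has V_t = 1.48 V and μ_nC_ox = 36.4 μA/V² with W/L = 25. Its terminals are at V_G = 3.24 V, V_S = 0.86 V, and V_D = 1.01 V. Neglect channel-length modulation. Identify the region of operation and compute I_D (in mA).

V_GS = V_G − V_S = 3.24 − 0.86 = 2.38 V; V_DS = V_D − V_S = 1.01 − 0.86 = 0.15 V.
k_n = μ_nC_ox · (W/L) = 0.91 mA/V².
V_ov = V_GS − V_t = 2.38 − 1.48 = 0.9 V.
Since V_DS = 0.15 V < V_ov = 0.9 V, the device is in the triode region.
I_D = k_n [V_ov · V_DS − ½ V_DS²] = 0.91 × [0.9 × 0.15 − 0.5 × 0.15²] = 0.113 mA.

Triode; I_D = 0.113 mA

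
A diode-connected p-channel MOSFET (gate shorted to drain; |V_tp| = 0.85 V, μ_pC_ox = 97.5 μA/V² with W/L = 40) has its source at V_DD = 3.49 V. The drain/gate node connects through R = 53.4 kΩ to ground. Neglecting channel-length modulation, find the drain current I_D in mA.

With gate tied to drain, V_SG = V_SD ≥ V_SG − |V_tp|, so the device is in saturation.
k_p = μ_pC_ox · (W/L) = 3.9 mA/V².
KCL at the drain: ½ k_p (V_SG − |V_tp|)² = (V_DD − V_SG)/R.
Let x = V_SG − 0.85. Then 104 x² + x − 2.64 = 0, giving x = 0.154 V (positive root), so V_SG = 1 V.
I_D = (V_DD − V_SG)/R = (3.49 − 1) / 53.4 = 0.0465 mA.

I_D = 0.0465 mA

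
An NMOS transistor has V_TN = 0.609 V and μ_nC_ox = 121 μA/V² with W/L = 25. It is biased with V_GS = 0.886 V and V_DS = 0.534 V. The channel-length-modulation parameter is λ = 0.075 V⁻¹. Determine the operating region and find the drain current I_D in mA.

Saturation; I_D = 0.121 mA

k_n = μ_nC_ox · (W/L) = 3.025 mA/V².
V_ov = V_GS − V_TN = 0.886 − 0.609 = 0.277 V.
Since V_DS = 0.534 V ≥ V_ov = 0.277 V, the device is in saturation.
I_D = ½ k_n V_ov² (1 + λ V_DS) = 0.5 × 3.025 × 0.277² × (1 + 0.075 × 0.534) = 0.121 mA.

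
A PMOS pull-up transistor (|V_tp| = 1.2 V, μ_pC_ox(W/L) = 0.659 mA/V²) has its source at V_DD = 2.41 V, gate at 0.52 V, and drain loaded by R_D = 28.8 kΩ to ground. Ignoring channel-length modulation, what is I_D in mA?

V_SG = V_DD − V_G = 2.41 − 0.52 = 1.89 V, so V_ov = 1.89 − 1.2 = 0.69 V.
Assume saturation: I_D = ½ k_p V_ov² = 0.5 × 0.659 × 0.69² = 0.157 mA, giving V_SD = V_DD − I_D R_D = 2.41 − 0.157 × 28.8 = -2.11 V.
But -2.11 V < V_ov = 0.69 V, so the device is actually in triode.
In triode I_D = k_p[V_ov V_SD − ½ V_SD²] and I_D = (V_DD − V_SD)/R_D. Equating: 9.49 V_SD² − 14.1 V_SD + 2.41 = 0, giving V_SD = 0.197 V (the root below V_ov).
I_D = (2.41 − 0.197) / 28.8 = 0.0768 mA.

I_D = 0.0768 mA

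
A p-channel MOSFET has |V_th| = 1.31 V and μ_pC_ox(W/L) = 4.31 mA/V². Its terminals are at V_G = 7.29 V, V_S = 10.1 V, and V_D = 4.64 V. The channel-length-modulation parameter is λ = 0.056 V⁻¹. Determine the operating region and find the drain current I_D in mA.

V_SG = V_S − V_G = 10.1 − 7.29 = 2.81 V; V_SD = V_S − V_D = 10.1 − 4.64 = 5.46 V.
V_ov = V_SG − |V_th| = 2.81 − 1.31 = 1.5 V.
Since V_SD = 5.46 V ≥ V_ov = 1.5 V, the device is in saturation.
I_D = ½ k_p V_ov² (1 + λ V_SD) = 0.5 × 4.31 × 1.5² × (1 + 0.056 × 5.46) = 6.33 mA.

Saturation; I_D = 6.33 mA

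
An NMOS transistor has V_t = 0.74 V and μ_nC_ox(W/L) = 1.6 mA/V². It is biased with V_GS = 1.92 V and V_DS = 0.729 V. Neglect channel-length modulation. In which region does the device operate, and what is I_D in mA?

Triode; I_D = 0.951 mA

V_ov = V_GS − V_t = 1.92 − 0.74 = 1.18 V.
Since V_DS = 0.729 V < V_ov = 1.18 V, the device is in the triode region.
I_D = k_n [V_ov · V_DS − ½ V_DS²] = 1.6 × [1.18 × 0.729 − 0.5 × 0.729²] = 0.951 mA.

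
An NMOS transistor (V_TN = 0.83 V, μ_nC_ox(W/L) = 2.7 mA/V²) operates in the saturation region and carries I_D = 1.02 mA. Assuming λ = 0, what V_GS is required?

In saturation I_D = ½ k_n (V_GS − V_TN)², so V_GS − V_TN = √(2 I_D / k_n) = √(2 × 1.02 / 2.7) = 0.869 V.
V_GS = 0.83 + 0.869 = 1.7 V.

V_GS = 1.70 V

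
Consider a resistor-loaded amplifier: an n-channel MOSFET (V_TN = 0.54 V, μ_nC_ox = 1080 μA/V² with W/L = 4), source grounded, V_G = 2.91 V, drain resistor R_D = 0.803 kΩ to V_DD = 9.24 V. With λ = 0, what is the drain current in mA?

V_GS = V_G = 2.91 V, so V_ov = 2.91 − 0.54 = 2.37 V.
k_n = μ_nC_ox · (W/L) = 4.32 mA/V².
Assume saturation: I_D = ½ k_n V_ov² = 0.5 × 4.32 × 2.37² = 12.1 mA, giving V_DS = V_DD − I_D R_D = 9.24 − 12.1 × 0.803 = -0.502 V.
But -0.502 V < V_ov = 2.37 V, so the device is actually in triode.
In triode I_D = k_n[V_ov V_DS − ½ V_DS²] and I_D = (V_DD − V_DS)/R_D. Equating: 1.73 V_DS² − 9.221 V_DS + 9.24 = 0, giving V_DS = 1.34 V (the root below V_ov).
I_D = (9.24 − 1.34) / 0.803 = 9.84 mA.

I_D = 9.84 mA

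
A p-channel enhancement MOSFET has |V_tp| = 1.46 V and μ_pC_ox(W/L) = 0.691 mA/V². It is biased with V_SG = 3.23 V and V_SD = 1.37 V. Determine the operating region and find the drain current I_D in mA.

Triode; I_D = 1.03 mA

V_ov = V_SG − |V_tp| = 3.23 − 1.46 = 1.77 V.
Since V_SD = 1.37 V < V_ov = 1.77 V, the device is in the triode region.
I_D = k_p [V_ov · V_SD − ½ V_SD²] = 0.691 × [1.77 × 1.37 − 0.5 × 1.37²] = 1.03 mA.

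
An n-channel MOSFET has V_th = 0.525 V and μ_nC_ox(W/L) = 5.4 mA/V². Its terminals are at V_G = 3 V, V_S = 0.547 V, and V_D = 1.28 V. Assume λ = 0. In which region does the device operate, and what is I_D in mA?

Triode; I_D = 6.18 mA

V_GS = V_G − V_S = 3 − 0.547 = 2.45 V; V_DS = V_D − V_S = 1.28 − 0.547 = 0.733 V.
V_ov = V_GS − V_th = 2.45 − 0.525 = 1.93 V.
Since V_DS = 0.733 V < V_ov = 1.93 V, the device is in the triode region.
I_D = k_n [V_ov · V_DS − ½ V_DS²] = 5.4 × [1.93 × 0.733 − 0.5 × 0.733²] = 6.18 mA.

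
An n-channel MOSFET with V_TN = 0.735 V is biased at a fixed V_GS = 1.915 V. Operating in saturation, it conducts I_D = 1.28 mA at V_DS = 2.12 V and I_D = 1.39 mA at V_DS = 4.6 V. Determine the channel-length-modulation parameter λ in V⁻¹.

λ = 0.0374 V⁻¹

With V_GS fixed, I_D ∝ (1 + λ V_DS) in saturation, so I_D2/I_D1 = (1 + λ V_DS2)/(1 + λ V_DS1).
1.39/1.28 = 1.086 = (1 + 4.6 λ)/(1 + 2.12 λ).
Solving: λ (I_D1 V_DS2 − I_D2 V_DS1) = I_D2 − I_D1, so λ = (1.39 − 1.28) / (1.28 × 4.6 − 1.39 × 2.12) = 0.11 / 2.94 = 0.0374 V⁻¹.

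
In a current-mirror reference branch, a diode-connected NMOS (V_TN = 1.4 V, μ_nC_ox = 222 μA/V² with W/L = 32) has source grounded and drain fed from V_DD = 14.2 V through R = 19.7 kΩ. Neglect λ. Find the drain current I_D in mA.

With gate tied to drain, V_GS = V_DS ≥ V_GS − V_TN, so the device is in saturation.
k_n = μ_nC_ox · (W/L) = 7.104 mA/V².
KCL at the drain: ½ k_n (V_GS − V_TN)² = (V_DD − V_GS)/R.
Let x = V_GS − 1.4. Then 70 x² + x − 12.8 = 0, giving x = 0.421 V (positive root), so V_GS = 1.82 V.
I_D = (V_DD − V_GS)/R = (14.2 − 1.82) / 19.7 = 0.628 mA.

I_D = 0.628 mA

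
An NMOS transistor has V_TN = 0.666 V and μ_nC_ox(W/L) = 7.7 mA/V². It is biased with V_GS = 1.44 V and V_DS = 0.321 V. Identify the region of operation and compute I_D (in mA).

Triode; I_D = 1.52 mA

V_ov = V_GS − V_TN = 1.44 − 0.666 = 0.774 V.
Since V_DS = 0.321 V < V_ov = 0.774 V, the device is in the triode region.
I_D = k_n [V_ov · V_DS − ½ V_DS²] = 7.7 × [0.774 × 0.321 − 0.5 × 0.321²] = 1.52 mA.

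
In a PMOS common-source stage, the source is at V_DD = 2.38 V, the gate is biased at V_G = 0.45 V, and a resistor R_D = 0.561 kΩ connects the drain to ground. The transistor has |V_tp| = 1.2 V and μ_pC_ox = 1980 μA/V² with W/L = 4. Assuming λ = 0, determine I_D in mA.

I_D = 2.11 mA

V_SG = V_DD − V_G = 2.38 − 0.45 = 1.93 V, so V_ov = 1.93 − 1.2 = 0.73 V.
k_p = μ_pC_ox · (W/L) = 7.92 mA/V².
Assume saturation: I_D = ½ k_p V_ov² = 0.5 × 7.92 × 0.73² = 2.11 mA, giving V_SD = V_DD − I_D R_D = 2.38 − 2.11 × 0.561 = 1.2 V.
V_SD = 1.2 V ≥ V_ov = 0.73 V, confirming saturation.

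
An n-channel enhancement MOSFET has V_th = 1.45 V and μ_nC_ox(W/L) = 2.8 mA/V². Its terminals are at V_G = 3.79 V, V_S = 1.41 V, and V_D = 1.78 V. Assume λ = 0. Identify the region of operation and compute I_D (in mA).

V_GS = V_G − V_S = 3.79 − 1.41 = 2.38 V; V_DS = V_D − V_S = 1.78 − 1.41 = 0.37 V.
V_ov = V_GS − V_th = 2.38 − 1.45 = 0.93 V.
Since V_DS = 0.37 V < V_ov = 0.93 V, the device is in the triode region.
I_D = k_n [V_ov · V_DS − ½ V_DS²] = 2.8 × [0.93 × 0.37 − 0.5 × 0.37²] = 0.772 mA.

Triode; I_D = 0.772 mA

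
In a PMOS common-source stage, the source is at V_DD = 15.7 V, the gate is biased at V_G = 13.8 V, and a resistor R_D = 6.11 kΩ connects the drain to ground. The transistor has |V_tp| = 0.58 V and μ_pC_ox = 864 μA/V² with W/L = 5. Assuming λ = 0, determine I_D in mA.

V_SG = V_DD − V_G = 15.7 − 13.8 = 1.9 V, so V_ov = 1.9 − 0.58 = 1.32 V.
k_p = μ_pC_ox · (W/L) = 4.32 mA/V².
Assume saturation: I_D = ½ k_p V_ov² = 0.5 × 4.32 × 1.32² = 3.76 mA, giving V_SD = V_DD − I_D R_D = 15.7 − 3.76 × 6.11 = -7.3 V.
But -7.3 V < V_ov = 1.32 V, so the device is actually in triode.
In triode I_D = k_p[V_ov V_SD − ½ V_SD²] and I_D = (V_DD − V_SD)/R_D. Equating: 13.2 V_SD² − 35.84 V_SD + 15.7 = 0, giving V_SD = 0.549 V (the root below V_ov).
I_D = (15.7 − 0.549) / 6.11 = 2.48 mA.

I_D = 2.48 mA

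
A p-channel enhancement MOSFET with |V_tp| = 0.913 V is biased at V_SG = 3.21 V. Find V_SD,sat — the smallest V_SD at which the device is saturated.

V_SD,sat = 2.30 V

The boundary between triode and saturation is V_SD = V_SG − |V_tp| = V_ov.
V_ov = 3.21 − 0.913 = 2.3 V.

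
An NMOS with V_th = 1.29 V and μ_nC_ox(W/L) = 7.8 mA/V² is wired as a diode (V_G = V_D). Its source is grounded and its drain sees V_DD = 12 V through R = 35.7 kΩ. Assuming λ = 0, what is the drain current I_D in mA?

With gate tied to drain, V_GS = V_DS ≥ V_GS − V_th, so the device is in saturation.
KCL at the drain: ½ k_n (V_GS − V_th)² = (V_DD − V_GS)/R.
Let x = V_GS − 1.29. Then 139 x² + x − 10.71 = 0, giving x = 0.274 V (positive root), so V_GS = 1.56 V.
I_D = (V_DD − V_GS)/R = (12 − 1.56) / 35.7 = 0.292 mA.

I_D = 0.292 mA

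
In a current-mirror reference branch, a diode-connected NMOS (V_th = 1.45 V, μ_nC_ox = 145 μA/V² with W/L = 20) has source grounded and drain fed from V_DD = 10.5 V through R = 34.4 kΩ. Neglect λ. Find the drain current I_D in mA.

I_D = 0.251 mA

With gate tied to drain, V_GS = V_DS ≥ V_GS − V_th, so the device is in saturation.
k_n = μ_nC_ox · (W/L) = 2.9 mA/V².
KCL at the drain: ½ k_n (V_GS − V_th)² = (V_DD − V_GS)/R.
Let x = V_GS − 1.45. Then 49.9 x² + x − 9.05 = 0, giving x = 0.416 V (positive root), so V_GS = 1.87 V.
I_D = (V_DD − V_GS)/R = (10.5 − 1.87) / 34.4 = 0.251 mA.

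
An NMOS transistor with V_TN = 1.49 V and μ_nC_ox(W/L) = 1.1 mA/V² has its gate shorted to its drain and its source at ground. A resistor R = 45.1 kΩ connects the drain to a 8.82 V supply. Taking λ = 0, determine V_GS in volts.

V_GS = 2.01 V

With gate tied to drain, V_GS = V_DS ≥ V_GS − V_TN, so the device is in saturation.
KCL at the drain: ½ k_n (V_GS − V_TN)² = (V_DD − V_GS)/R.
Let x = V_GS − 1.49. Then 24.8 x² + x − 7.33 = 0, giving x = 0.524 V (positive root), so V_GS = 2.01 V.
I_D = (V_DD − V_GS)/R = (8.82 − 2.01) / 45.1 = 0.151 mA.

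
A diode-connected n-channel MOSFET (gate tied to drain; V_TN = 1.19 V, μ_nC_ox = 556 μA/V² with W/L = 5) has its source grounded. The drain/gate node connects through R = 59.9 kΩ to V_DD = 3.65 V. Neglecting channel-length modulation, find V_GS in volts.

With gate tied to drain, V_GS = V_DS ≥ V_GS − V_TN, so the device is in saturation.
k_n = μ_nC_ox · (W/L) = 2.78 mA/V².
KCL at the drain: ½ k_n (V_GS − V_TN)² = (V_DD − V_GS)/R.
Let x = V_GS − 1.19. Then 83.3 x² + x − 2.46 = 0, giving x = 0.166 V (positive root), so V_GS = 1.36 V.
I_D = (V_DD − V_GS)/R = (3.65 − 1.36) / 59.9 = 0.0383 mA.

V_GS = 1.36 V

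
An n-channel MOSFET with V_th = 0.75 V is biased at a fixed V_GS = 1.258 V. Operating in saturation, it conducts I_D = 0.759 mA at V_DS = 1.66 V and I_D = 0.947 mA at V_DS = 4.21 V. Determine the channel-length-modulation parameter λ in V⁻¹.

λ = 0.116 V⁻¹

With V_GS fixed, I_D ∝ (1 + λ V_DS) in saturation, so I_D2/I_D1 = (1 + λ V_DS2)/(1 + λ V_DS1).
0.947/0.759 = 1.248 = (1 + 4.21 λ)/(1 + 1.66 λ).
Solving: λ (I_D1 V_DS2 − I_D2 V_DS1) = I_D2 − I_D1, so λ = (0.947 − 0.759) / (0.759 × 4.21 − 0.947 × 1.66) = 0.188 / 1.62 = 0.116 V⁻¹.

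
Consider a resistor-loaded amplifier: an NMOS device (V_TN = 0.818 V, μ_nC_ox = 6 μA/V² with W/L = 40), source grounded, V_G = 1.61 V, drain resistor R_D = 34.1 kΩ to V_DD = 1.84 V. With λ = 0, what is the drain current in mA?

V_GS = V_G = 1.61 V, so V_ov = 1.61 − 0.818 = 0.792 V.
k_n = μ_nC_ox · (W/L) = 0.24 mA/V².
Assume saturation: I_D = ½ k_n V_ov² = 0.5 × 0.24 × 0.792² = 0.0753 mA, giving V_DS = V_DD − I_D R_D = 1.84 − 0.0753 × 34.1 = -0.727 V.
But -0.727 V < V_ov = 0.792 V, so the device is actually in triode.
In triode I_D = k_n[V_ov V_DS − ½ V_DS²] and I_D = (V_DD − V_DS)/R_D. Equating: 4.09 V_DS² − 7.482 V_DS + 1.84 = 0, giving V_DS = 0.293 V (the root below V_ov).
I_D = (1.84 − 0.293) / 34.1 = 0.0454 mA.

I_D = 0.0454 mA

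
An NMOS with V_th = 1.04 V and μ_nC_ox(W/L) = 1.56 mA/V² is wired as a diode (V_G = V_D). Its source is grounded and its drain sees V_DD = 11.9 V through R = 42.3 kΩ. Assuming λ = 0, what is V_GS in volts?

With gate tied to drain, V_GS = V_DS ≥ V_GS − V_th, so the device is in saturation.
KCL at the drain: ½ k_n (V_GS − V_th)² = (V_DD − V_GS)/R.
Let x = V_GS − 1.04. Then 33 x² + x − 10.86 = 0, giving x = 0.559 V (positive root), so V_GS = 1.6 V.
I_D = (V_DD − V_GS)/R = (11.9 − 1.6) / 42.3 = 0.244 mA.

V_GS = 1.60 V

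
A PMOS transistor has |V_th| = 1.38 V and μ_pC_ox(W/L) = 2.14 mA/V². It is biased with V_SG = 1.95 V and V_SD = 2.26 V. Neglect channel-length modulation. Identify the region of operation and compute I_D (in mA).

Saturation; I_D = 0.348 mA

V_ov = V_SG − |V_th| = 1.95 − 1.38 = 0.57 V.
Since V_SD = 2.26 V ≥ V_ov = 0.57 V, the device is in saturation.
I_D = ½ k_p V_ov² = 0.5 × 2.14 × 0.57² = 0.348 mA.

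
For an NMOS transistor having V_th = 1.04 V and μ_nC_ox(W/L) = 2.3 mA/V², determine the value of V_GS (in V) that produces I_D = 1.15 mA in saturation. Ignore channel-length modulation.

In saturation I_D = ½ k_n (V_GS − V_th)², so V_GS − V_th = √(2 I_D / k_n) = √(2 × 1.15 / 2.3) = 1 V.
V_GS = 1.04 + 1 = 2.04 V.

V_GS = 2.04 V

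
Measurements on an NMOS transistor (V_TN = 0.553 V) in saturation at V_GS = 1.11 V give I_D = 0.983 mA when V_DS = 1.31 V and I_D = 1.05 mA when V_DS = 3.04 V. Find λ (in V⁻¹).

λ = 0.0415 V⁻¹

With V_GS fixed, I_D ∝ (1 + λ V_DS) in saturation, so I_D2/I_D1 = (1 + λ V_DS2)/(1 + λ V_DS1).
1.05/0.983 = 1.068 = (1 + 3.04 λ)/(1 + 1.31 λ).
Solving: λ (I_D1 V_DS2 − I_D2 V_DS1) = I_D2 − I_D1, so λ = (1.05 − 0.983) / (0.983 × 3.04 − 1.05 × 1.31) = 0.067 / 1.61 = 0.0415 V⁻¹.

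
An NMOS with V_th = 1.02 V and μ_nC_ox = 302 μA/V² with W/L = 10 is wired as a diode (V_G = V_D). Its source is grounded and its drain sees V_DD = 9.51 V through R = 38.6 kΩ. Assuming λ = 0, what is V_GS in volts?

With gate tied to drain, V_GS = V_DS ≥ V_GS − V_th, so the device is in saturation.
k_n = μ_nC_ox · (W/L) = 3.02 mA/V².
KCL at the drain: ½ k_n (V_GS − V_th)² = (V_DD − V_GS)/R.
Let x = V_GS − 1.02. Then 58.3 x² + x − 8.49 = 0, giving x = 0.373 V (positive root), so V_GS = 1.39 V.
I_D = (V_DD − V_GS)/R = (9.51 − 1.39) / 38.6 = 0.21 mA.

V_GS = 1.39 V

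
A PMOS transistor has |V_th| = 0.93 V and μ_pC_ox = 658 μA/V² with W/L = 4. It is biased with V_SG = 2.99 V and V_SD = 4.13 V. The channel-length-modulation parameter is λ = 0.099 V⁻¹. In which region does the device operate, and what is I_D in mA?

k_p = μ_pC_ox · (W/L) = 2.632 mA/V².
V_ov = V_SG − |V_th| = 2.99 − 0.93 = 2.06 V.
Since V_SD = 4.13 V ≥ V_ov = 2.06 V, the device is in saturation.
I_D = ½ k_p V_ov² (1 + λ V_SD) = 0.5 × 2.632 × 2.06² × (1 + 0.099 × 4.13) = 7.87 mA.

Saturation; I_D = 7.87 mA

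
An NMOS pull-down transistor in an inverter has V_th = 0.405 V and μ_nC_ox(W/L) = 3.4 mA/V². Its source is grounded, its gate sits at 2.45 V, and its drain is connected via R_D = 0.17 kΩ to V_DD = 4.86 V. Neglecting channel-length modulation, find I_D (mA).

I_D = 7.11 mA

V_GS = V_G = 2.45 V, so V_ov = 2.45 − 0.405 = 2.04 V.
Assume saturation: I_D = ½ k_n V_ov² = 0.5 × 3.4 × 2.04² = 7.11 mA, giving V_DS = V_DD − I_D R_D = 4.86 − 7.11 × 0.17 = 3.65 V.
V_DS = 3.65 V ≥ V_ov = 2.04 V, confirming saturation.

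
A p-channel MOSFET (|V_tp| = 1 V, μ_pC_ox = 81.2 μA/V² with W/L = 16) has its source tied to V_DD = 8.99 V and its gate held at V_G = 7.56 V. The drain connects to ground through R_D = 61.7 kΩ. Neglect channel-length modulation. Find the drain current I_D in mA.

I_D = 0.120 mA

V_SG = V_DD − V_G = 8.99 − 7.56 = 1.43 V, so V_ov = 1.43 − 1 = 0.43 V.
k_p = μ_pC_ox · (W/L) = 1.299 mA/V².
Assume saturation: I_D = ½ k_p V_ov² = 0.5 × 1.299 × 0.43² = 0.12 mA, giving V_SD = V_DD − I_D R_D = 8.99 − 0.12 × 61.7 = 1.58 V.
V_SD = 1.58 V ≥ V_ov = 0.43 V, confirming saturation.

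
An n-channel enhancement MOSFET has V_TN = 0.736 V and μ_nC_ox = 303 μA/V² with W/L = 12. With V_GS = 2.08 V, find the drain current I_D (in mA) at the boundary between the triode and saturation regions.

At the boundary V_DS = V_ov = V_GS − V_TN = 2.08 − 0.736 = 1.34 V.
k_n = μ_nC_ox · (W/L) = 3.636 mA/V².
I_D = ½ k_n V_ov² = 0.5 × 3.636 × 1.34² = 3.28 mA.

I_D = 3.28 mA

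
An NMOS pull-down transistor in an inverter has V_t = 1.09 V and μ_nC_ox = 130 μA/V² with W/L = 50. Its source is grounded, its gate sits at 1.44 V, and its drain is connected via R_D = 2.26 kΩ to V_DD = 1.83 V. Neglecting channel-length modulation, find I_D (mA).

V_GS = V_G = 1.44 V, so V_ov = 1.44 − 1.09 = 0.35 V.
k_n = μ_nC_ox · (W/L) = 6.5 mA/V².
Assume saturation: I_D = ½ k_n V_ov² = 0.5 × 6.5 × 0.35² = 0.398 mA, giving V_DS = V_DD − I_D R_D = 1.83 − 0.398 × 2.26 = 0.93 V.
V_DS = 0.93 V ≥ V_ov = 0.35 V, confirming saturation.

I_D = 0.398 mA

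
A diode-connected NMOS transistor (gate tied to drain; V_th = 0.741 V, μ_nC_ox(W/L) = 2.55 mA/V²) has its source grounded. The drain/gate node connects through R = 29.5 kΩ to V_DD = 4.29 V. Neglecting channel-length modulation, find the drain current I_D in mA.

With gate tied to drain, V_GS = V_DS ≥ V_GS − V_th, so the device is in saturation.
KCL at the drain: ½ k_n (V_GS − V_th)² = (V_DD − V_GS)/R.
Let x = V_GS − 0.741. Then 37.6 x² + x − 3.549 = 0, giving x = 0.294 V (positive root), so V_GS = 1.04 V.
I_D = (V_DD − V_GS)/R = (4.29 − 1.04) / 29.5 = 0.11 mA.

I_D = 0.110 mA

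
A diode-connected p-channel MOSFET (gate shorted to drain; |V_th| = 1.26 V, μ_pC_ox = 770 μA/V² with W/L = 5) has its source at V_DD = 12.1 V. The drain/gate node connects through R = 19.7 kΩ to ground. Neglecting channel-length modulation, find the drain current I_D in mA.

With gate tied to drain, V_SG = V_SD ≥ V_SG − |V_th|, so the device is in saturation.
k_p = μ_pC_ox · (W/L) = 3.85 mA/V².
KCL at the drain: ½ k_p (V_SG − |V_th|)² = (V_DD − V_SG)/R.
Let x = V_SG − 1.26. Then 37.9 x² + x − 10.84 = 0, giving x = 0.522 V (positive root), so V_SG = 1.78 V.
I_D = (V_DD − V_SG)/R = (12.1 − 1.78) / 19.7 = 0.524 mA.

I_D = 0.524 mA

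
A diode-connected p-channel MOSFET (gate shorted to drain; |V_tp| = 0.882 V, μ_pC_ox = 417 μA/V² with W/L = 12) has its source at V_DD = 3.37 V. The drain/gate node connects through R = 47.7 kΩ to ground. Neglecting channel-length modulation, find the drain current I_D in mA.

I_D = 0.0492 mA

With gate tied to drain, V_SG = V_SD ≥ V_SG − |V_tp|, so the device is in saturation.
k_p = μ_pC_ox · (W/L) = 5.004 mA/V².
KCL at the drain: ½ k_p (V_SG − |V_tp|)² = (V_DD − V_SG)/R.
Let x = V_SG − 0.882. Then 119 x² + x − 2.488 = 0, giving x = 0.14 V (positive root), so V_SG = 1.02 V.
I_D = (V_DD − V_SG)/R = (3.37 − 1.02) / 47.7 = 0.0492 mA.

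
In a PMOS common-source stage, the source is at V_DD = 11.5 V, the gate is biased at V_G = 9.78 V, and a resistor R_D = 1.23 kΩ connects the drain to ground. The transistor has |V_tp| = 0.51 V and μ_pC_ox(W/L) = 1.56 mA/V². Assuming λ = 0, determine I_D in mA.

V_SG = V_DD − V_G = 11.5 − 9.78 = 1.72 V, so V_ov = 1.72 − 0.51 = 1.21 V.
Assume saturation: I_D = ½ k_p V_ov² = 0.5 × 1.56 × 1.21² = 1.14 mA, giving V_SD = V_DD − I_D R_D = 11.5 − 1.14 × 1.23 = 10.1 V.
V_SD = 10.1 V ≥ V_ov = 1.21 V, confirming saturation.

I_D = 1.14 mA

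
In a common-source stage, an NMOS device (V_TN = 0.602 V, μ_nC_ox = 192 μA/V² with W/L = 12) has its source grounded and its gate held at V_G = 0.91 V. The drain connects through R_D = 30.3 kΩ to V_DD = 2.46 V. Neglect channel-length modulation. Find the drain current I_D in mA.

V_GS = V_G = 0.91 V, so V_ov = 0.91 − 0.602 = 0.308 V.
k_n = μ_nC_ox · (W/L) = 2.304 mA/V².
Assume saturation: I_D = ½ k_n V_ov² = 0.5 × 2.304 × 0.308² = 0.109 mA, giving V_DS = V_DD − I_D R_D = 2.46 − 0.109 × 30.3 = -0.851 V.
But -0.851 V < V_ov = 0.308 V, so the device is actually in triode.
In triode I_D = k_n[V_ov V_DS − ½ V_DS²] and I_D = (V_DD − V_DS)/R_D. Equating: 34.9 V_DS² − 22.5 V_DS + 2.46 = 0, giving V_DS = 0.14 V (the root below V_ov).
I_D = (2.46 − 0.14) / 30.3 = 0.0766 mA.

I_D = 0.0766 mA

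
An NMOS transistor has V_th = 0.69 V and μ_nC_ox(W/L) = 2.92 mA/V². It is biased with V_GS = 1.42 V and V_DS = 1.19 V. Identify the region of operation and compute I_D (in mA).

V_ov = V_GS − V_th = 1.42 − 0.69 = 0.73 V.
Since V_DS = 1.19 V ≥ V_ov = 0.73 V, the device is in saturation.
I_D = ½ k_n V_ov² = 0.5 × 2.92 × 0.73² = 0.778 mA.

Saturation; I_D = 0.778 mA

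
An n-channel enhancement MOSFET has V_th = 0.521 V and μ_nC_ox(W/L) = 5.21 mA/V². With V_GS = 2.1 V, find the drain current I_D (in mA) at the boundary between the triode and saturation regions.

At the boundary V_DS = V_ov = V_GS − V_th = 2.1 − 0.521 = 1.58 V.
I_D = ½ k_n V_ov² = 0.5 × 5.21 × 1.58² = 6.49 mA.

I_D = 6.49 mA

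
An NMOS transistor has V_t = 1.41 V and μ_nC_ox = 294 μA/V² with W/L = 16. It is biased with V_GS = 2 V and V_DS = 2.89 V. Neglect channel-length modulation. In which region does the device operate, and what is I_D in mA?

k_n = μ_nC_ox · (W/L) = 4.704 mA/V².
V_ov = V_GS − V_t = 2 − 1.41 = 0.59 V.
Since V_DS = 2.89 V ≥ V_ov = 0.59 V, the device is in saturation.
I_D = ½ k_n V_ov² = 0.5 × 4.704 × 0.59² = 0.819 mA.

Saturation; I_D = 0.819 mA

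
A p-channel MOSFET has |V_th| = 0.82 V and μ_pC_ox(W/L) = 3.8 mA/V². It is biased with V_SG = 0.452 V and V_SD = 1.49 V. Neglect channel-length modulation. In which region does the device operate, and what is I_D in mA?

Cutoff; I_D = 0 mA

V_SG = 0.452 V < |V_th| = 0.82 V, so the transistor is in cutoff.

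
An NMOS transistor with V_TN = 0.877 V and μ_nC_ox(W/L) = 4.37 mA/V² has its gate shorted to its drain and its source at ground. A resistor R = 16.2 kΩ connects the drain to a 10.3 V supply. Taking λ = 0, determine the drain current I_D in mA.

With gate tied to drain, V_GS = V_DS ≥ V_GS − V_TN, so the device is in saturation.
KCL at the drain: ½ k_n (V_GS − V_TN)² = (V_DD − V_GS)/R.
Let x = V_GS − 0.877. Then 35.4 x² + x − 9.423 = 0, giving x = 0.502 V (positive root), so V_GS = 1.38 V.
I_D = (V_DD − V_GS)/R = (10.3 − 1.38) / 16.2 = 0.551 mA.

I_D = 0.551 mA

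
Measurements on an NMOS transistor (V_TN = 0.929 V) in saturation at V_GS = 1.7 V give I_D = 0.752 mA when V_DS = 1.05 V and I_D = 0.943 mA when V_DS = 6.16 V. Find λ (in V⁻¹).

With V_GS fixed, I_D ∝ (1 + λ V_DS) in saturation, so I_D2/I_D1 = (1 + λ V_DS2)/(1 + λ V_DS1).
0.943/0.752 = 1.254 = (1 + 6.16 λ)/(1 + 1.05 λ).
Solving: λ (I_D1 V_DS2 − I_D2 V_DS1) = I_D2 − I_D1, so λ = (0.943 − 0.752) / (0.752 × 6.16 − 0.943 × 1.05) = 0.191 / 3.64 = 0.0524 V⁻¹.

λ = 0.0524 V⁻¹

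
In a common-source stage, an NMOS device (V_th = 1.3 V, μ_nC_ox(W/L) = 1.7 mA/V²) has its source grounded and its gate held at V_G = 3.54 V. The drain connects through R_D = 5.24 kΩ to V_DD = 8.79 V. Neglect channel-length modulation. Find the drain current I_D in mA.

I_D = 1.59 mA

V_GS = V_G = 3.54 V, so V_ov = 3.54 − 1.3 = 2.24 V.
Assume saturation: I_D = ½ k_n V_ov² = 0.5 × 1.7 × 2.24² = 4.26 mA, giving V_DS = V_DD − I_D R_D = 8.79 − 4.26 × 5.24 = -13.6 V.
But -13.6 V < V_ov = 2.24 V, so the device is actually in triode.
In triode I_D = k_n[V_ov V_DS − ½ V_DS²] and I_D = (V_DD − V_DS)/R_D. Equating: 4.45 V_DS² − 20.95 V_DS + 8.79 = 0, giving V_DS = 0.466 V (the root below V_ov).
I_D = (8.79 − 0.466) / 5.24 = 1.59 mA.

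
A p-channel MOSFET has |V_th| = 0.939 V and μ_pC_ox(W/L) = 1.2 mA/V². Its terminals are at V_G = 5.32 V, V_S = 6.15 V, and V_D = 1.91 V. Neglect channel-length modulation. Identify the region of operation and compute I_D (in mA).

Cutoff; I_D = 0 mA

V_SG = V_S − V_G = 6.15 − 5.32 = 0.83 V; V_SD = V_S − V_D = 6.15 − 1.91 = 4.24 V.
V_SG = 0.83 V < |V_th| = 0.939 V, so the transistor is in cutoff.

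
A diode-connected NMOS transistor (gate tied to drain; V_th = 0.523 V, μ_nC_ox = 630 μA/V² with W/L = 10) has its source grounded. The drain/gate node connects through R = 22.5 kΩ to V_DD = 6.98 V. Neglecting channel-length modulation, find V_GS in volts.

With gate tied to drain, V_GS = V_DS ≥ V_GS − V_th, so the device is in saturation.
k_n = μ_nC_ox · (W/L) = 6.3 mA/V².
KCL at the drain: ½ k_n (V_GS − V_th)² = (V_DD − V_GS)/R.
Let x = V_GS − 0.523. Then 70.9 x² + x − 6.457 = 0, giving x = 0.295 V (positive root), so V_GS = 0.818 V.
I_D = (V_DD − V_GS)/R = (6.98 − 0.818) / 22.5 = 0.274 mA.

V_GS = 0.818 V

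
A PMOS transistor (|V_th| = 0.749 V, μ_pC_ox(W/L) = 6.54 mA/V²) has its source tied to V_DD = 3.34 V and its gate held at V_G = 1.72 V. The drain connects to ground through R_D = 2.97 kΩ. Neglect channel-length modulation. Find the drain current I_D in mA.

V_SG = V_DD − V_G = 3.34 − 1.72 = 1.62 V, so V_ov = 1.62 − 0.749 = 0.871 V.
Assume saturation: I_D = ½ k_p V_ov² = 0.5 × 6.54 × 0.871² = 2.48 mA, giving V_SD = V_DD − I_D R_D = 3.34 − 2.48 × 2.97 = -4.03 V.
But -4.03 V < V_ov = 0.871 V, so the device is actually in triode.
In triode I_D = k_p[V_ov V_SD − ½ V_SD²] and I_D = (V_DD − V_SD)/R_D. Equating: 9.71 V_SD² − 17.92 V_SD + 3.34 = 0, giving V_SD = 0.21 V (the root below V_ov).
I_D = (3.34 − 0.21) / 2.97 = 1.05 mA.

I_D = 1.05 mA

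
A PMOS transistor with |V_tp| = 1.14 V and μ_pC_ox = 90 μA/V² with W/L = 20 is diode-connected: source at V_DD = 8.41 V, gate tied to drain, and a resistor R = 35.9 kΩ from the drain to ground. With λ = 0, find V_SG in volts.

With gate tied to drain, V_SG = V_SD ≥ V_SG − |V_tp|, so the device is in saturation.
k_p = μ_pC_ox · (W/L) = 1.8 mA/V².
KCL at the drain: ½ k_p (V_SG − |V_tp|)² = (V_DD − V_SG)/R.
Let x = V_SG − 1.14. Then 32.3 x² + x − 7.27 = 0, giving x = 0.459 V (positive root), so V_SG = 1.6 V.
I_D = (V_DD − V_SG)/R = (8.41 − 1.6) / 35.9 = 0.19 mA.

V_SG = 1.60 V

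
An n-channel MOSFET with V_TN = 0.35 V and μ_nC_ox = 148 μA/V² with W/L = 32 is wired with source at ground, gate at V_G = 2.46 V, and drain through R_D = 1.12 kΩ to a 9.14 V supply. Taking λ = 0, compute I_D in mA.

I_D = 7.32 mA

V_GS = V_G = 2.46 V, so V_ov = 2.46 − 0.35 = 2.11 V.
k_n = μ_nC_ox · (W/L) = 4.736 mA/V².
Assume saturation: I_D = ½ k_n V_ov² = 0.5 × 4.736 × 2.11² = 10.5 mA, giving V_DS = V_DD − I_D R_D = 9.14 − 10.5 × 1.12 = -2.67 V.
But -2.67 V < V_ov = 2.11 V, so the device is actually in triode.
In triode I_D = k_n[V_ov V_DS − ½ V_DS²] and I_D = (V_DD − V_DS)/R_D. Equating: 2.65 V_DS² − 12.19 V_DS + 9.14 = 0, giving V_DS = 0.943 V (the root below V_ov).
I_D = (9.14 − 0.943) / 1.12 = 7.32 mA.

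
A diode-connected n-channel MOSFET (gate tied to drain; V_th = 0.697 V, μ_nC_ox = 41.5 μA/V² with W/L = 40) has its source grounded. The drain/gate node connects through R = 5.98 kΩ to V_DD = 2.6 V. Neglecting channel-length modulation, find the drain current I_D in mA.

With gate tied to drain, V_GS = V_DS ≥ V_GS − V_th, so the device is in saturation.
k_n = μ_nC_ox · (W/L) = 1.66 mA/V².
KCL at the drain: ½ k_n (V_GS − V_th)² = (V_DD − V_GS)/R.
Let x = V_GS − 0.697. Then 4.96 x² + x − 1.903 = 0, giving x = 0.527 V (positive root), so V_GS = 1.22 V.
I_D = (V_DD − V_GS)/R = (2.6 − 1.22) / 5.98 = 0.23 mA.

I_D = 0.230 mA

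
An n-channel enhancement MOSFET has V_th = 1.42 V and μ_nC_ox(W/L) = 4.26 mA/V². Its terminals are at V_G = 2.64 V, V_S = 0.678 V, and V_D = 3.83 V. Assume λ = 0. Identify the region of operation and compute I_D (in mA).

Saturation; I_D = 0.626 mA

V_GS = V_G − V_S = 2.64 − 0.678 = 1.96 V; V_DS = V_D − V_S = 3.83 − 0.678 = 3.15 V.
V_ov = V_GS − V_th = 1.96 − 1.42 = 0.542 V.
Since V_DS = 3.15 V ≥ V_ov = 0.542 V, the device is in saturation.
I_D = ½ k_n V_ov² = 0.5 × 4.26 × 0.542² = 0.626 mA.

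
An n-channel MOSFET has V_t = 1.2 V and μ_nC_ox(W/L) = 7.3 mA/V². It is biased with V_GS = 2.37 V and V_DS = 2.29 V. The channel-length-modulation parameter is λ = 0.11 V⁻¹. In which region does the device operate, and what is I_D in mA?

Saturation; I_D = 6.26 mA

V_ov = V_GS − V_t = 2.37 − 1.2 = 1.17 V.
Since V_DS = 2.29 V ≥ V_ov = 1.17 V, the device is in saturation.
I_D = ½ k_n V_ov² (1 + λ V_DS) = 0.5 × 7.3 × 1.17² × (1 + 0.11 × 2.29) = 6.26 mA.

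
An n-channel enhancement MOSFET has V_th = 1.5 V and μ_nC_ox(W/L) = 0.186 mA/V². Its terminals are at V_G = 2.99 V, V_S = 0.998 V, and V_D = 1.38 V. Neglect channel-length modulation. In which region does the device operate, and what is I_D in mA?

V_GS = V_G − V_S = 2.99 − 0.998 = 1.99 V; V_DS = V_D − V_S = 1.38 − 0.998 = 0.382 V.
V_ov = V_GS − V_th = 1.99 − 1.5 = 0.492 V.
Since V_DS = 0.382 V < V_ov = 0.492 V, the device is in the triode region.
I_D = k_n [V_ov · V_DS − ½ V_DS²] = 0.186 × [0.492 × 0.382 − 0.5 × 0.382²] = 0.0214 mA.

Triode; I_D = 0.0214 mA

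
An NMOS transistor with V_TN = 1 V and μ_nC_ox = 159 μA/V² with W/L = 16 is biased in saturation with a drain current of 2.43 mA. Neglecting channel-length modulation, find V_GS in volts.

V_GS = 2.38 V

k_n = μ_nC_ox · (W/L) = 2.544 mA/V².
In saturation I_D = ½ k_n (V_GS − V_TN)², so V_GS − V_TN = √(2 I_D / k_n) = √(2 × 2.43 / 2.544) = 1.38 V.
V_GS = 1 + 1.38 = 2.38 V.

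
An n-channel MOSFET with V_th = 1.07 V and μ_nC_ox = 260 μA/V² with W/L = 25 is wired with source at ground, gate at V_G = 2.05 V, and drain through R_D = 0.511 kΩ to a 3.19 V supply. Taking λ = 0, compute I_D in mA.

I_D = 3.12 mA

V_GS = V_G = 2.05 V, so V_ov = 2.05 − 1.07 = 0.98 V.
k_n = μ_nC_ox · (W/L) = 6.5 mA/V².
Assume saturation: I_D = ½ k_n V_ov² = 0.5 × 6.5 × 0.98² = 3.12 mA, giving V_DS = V_DD − I_D R_D = 3.19 − 3.12 × 0.511 = 1.6 V.
V_DS = 1.6 V ≥ V_ov = 0.98 V, confirming saturation.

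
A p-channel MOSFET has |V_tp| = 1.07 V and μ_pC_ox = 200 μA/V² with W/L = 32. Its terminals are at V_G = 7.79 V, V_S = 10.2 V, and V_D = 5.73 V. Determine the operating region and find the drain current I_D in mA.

Saturation; I_D = 5.75 mA

V_SG = V_S − V_G = 10.2 − 7.79 = 2.41 V; V_SD = V_S − V_D = 10.2 − 5.73 = 4.47 V.
k_p = μ_pC_ox · (W/L) = 6.4 mA/V².
V_ov = V_SG − |V_tp| = 2.41 − 1.07 = 1.34 V.
Since V_SD = 4.47 V ≥ V_ov = 1.34 V, the device is in saturation.
I_D = ½ k_p V_ov² = 0.5 × 6.4 × 1.34² = 5.75 mA.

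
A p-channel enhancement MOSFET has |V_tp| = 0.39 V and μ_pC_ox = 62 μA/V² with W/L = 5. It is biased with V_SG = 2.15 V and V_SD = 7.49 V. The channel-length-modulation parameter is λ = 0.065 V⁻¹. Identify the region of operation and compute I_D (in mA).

k_p = μ_pC_ox · (W/L) = 0.31 mA/V².
V_ov = V_SG − |V_tp| = 2.15 − 0.39 = 1.76 V.
Since V_SD = 7.49 V ≥ V_ov = 1.76 V, the device is in saturation.
I_D = ½ k_p V_ov² (1 + λ V_SD) = 0.5 × 0.31 × 1.76² × (1 + 0.065 × 7.49) = 0.714 mA.

Saturation; I_D = 0.714 mA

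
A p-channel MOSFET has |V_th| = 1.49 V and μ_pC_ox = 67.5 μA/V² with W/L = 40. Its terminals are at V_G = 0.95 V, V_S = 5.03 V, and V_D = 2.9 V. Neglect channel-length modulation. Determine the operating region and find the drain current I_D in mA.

V_SG = V_S − V_G = 5.03 − 0.95 = 4.08 V; V_SD = V_S − V_D = 5.03 − 2.9 = 2.13 V.
k_p = μ_pC_ox · (W/L) = 2.7 mA/V².
V_ov = V_SG − |V_th| = 4.08 − 1.49 = 2.59 V.
Since V_SD = 2.13 V < V_ov = 2.59 V, the device is in the triode region.
I_D = k_p [V_ov · V_SD − ½ V_SD²] = 2.7 × [2.59 × 2.13 − 0.5 × 2.13²] = 8.77 mA.

Triode; I_D = 8.77 mA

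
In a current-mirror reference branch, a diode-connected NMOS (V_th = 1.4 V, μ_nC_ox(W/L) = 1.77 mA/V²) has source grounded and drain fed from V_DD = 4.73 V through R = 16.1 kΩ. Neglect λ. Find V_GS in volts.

V_GS = 1.85 V

With gate tied to drain, V_GS = V_DS ≥ V_GS − V_th, so the device is in saturation.
KCL at the drain: ½ k_n (V_GS − V_th)² = (V_DD − V_GS)/R.
Let x = V_GS − 1.4. Then 14.2 x² + x − 3.33 = 0, giving x = 0.45 V (positive root), so V_GS = 1.85 V.
I_D = (V_DD − V_GS)/R = (4.73 − 1.85) / 16.1 = 0.179 mA.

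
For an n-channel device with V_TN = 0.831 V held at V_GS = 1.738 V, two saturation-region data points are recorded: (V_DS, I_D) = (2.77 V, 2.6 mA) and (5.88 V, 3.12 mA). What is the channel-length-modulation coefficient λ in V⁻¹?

With V_GS fixed, I_D ∝ (1 + λ V_DS) in saturation, so I_D2/I_D1 = (1 + λ V_DS2)/(1 + λ V_DS1).
3.12/2.6 = 1.2 = (1 + 5.88 λ)/(1 + 2.77 λ).
Solving: λ (I_D1 V_DS2 − I_D2 V_DS1) = I_D2 − I_D1, so λ = (3.12 − 2.6) / (2.6 × 5.88 − 3.12 × 2.77) = 0.52 / 6.65 = 0.0782 V⁻¹.

λ = 0.0782 V⁻¹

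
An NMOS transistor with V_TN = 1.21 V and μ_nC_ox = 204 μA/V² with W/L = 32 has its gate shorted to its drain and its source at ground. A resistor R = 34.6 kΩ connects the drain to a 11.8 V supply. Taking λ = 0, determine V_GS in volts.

With gate tied to drain, V_GS = V_DS ≥ V_GS − V_TN, so the device is in saturation.
k_n = μ_nC_ox · (W/L) = 6.528 mA/V².
KCL at the drain: ½ k_n (V_GS − V_TN)² = (V_DD − V_GS)/R.
Let x = V_GS − 1.21. Then 113 x² + x − 10.59 = 0, giving x = 0.302 V (positive root), so V_GS = 1.51 V.
I_D = (V_DD − V_GS)/R = (11.8 − 1.51) / 34.6 = 0.297 mA.

V_GS = 1.51 V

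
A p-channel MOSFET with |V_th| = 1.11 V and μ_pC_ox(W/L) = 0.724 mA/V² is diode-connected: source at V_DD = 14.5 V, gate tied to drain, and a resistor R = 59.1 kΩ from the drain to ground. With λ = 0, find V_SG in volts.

With gate tied to drain, V_SG = V_SD ≥ V_SG − |V_th|, so the device is in saturation.
KCL at the drain: ½ k_p (V_SG − |V_th|)² = (V_DD − V_SG)/R.
Let x = V_SG − 1.11. Then 21.4 x² + x − 13.39 = 0, giving x = 0.768 V (positive root), so V_SG = 1.88 V.
I_D = (V_DD − V_SG)/R = (14.5 − 1.88) / 59.1 = 0.214 mA.

V_SG = 1.88 V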